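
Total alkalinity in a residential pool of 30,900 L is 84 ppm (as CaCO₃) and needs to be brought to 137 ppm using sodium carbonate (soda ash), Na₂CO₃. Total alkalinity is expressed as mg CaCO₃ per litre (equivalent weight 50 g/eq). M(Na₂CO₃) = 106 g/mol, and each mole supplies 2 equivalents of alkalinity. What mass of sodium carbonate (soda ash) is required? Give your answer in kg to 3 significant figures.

Alkalinity to add: (137 − 84) = 53 mg/L as CaCO₃ × 30,900 L = 1638 g as CaCO₃.
Equivalents: 1638 g ÷ 50 g/eq = 32.75 eq.
Each mole of Na₂CO₃ supplies 2 eq, so 32.75 / 2 = 16.38 mol.
Mass: 16.38 mol × 106 g/mol = 1736 g.

1.74 kg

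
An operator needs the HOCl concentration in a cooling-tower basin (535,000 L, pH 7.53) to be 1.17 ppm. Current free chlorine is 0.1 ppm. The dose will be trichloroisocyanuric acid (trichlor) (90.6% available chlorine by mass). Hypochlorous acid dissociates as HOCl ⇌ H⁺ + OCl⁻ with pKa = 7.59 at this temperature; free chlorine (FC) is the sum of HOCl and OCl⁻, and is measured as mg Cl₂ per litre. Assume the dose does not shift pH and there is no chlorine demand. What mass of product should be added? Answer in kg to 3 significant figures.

1.23 kg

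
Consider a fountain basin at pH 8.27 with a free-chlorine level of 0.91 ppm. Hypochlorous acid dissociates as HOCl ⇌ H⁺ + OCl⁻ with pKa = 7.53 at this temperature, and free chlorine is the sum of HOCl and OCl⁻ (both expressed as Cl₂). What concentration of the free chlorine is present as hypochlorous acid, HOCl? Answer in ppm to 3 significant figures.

[OCl⁻]/[HOCl] = 10^(pH − pKa) = 10^(8.27 − 7.53) = 10^0.74 = 5.495.
Fraction as HOCl = 1 / (1 + 5.495) = 0.154.
HOCl = 0.154 × 0.91 ppm = 0.1401 ppm.

0.140 ppm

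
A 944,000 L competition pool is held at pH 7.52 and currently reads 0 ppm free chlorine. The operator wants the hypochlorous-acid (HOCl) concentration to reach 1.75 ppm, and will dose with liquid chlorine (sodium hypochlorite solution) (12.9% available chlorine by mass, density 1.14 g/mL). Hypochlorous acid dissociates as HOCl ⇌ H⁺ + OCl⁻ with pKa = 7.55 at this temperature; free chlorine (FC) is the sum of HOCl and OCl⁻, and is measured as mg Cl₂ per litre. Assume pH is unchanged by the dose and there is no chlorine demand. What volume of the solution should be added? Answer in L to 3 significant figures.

[OCl⁻]/[HOCl] = 10^(pH − pKa) = 10^(7.52 − 7.55) = 0.9333; fraction as HOCl = 1/(1 + 0.9333) = 0.5173.
Free chlorine required for 1.75 ppm HOCl: 1.75 / 0.5173 = 3.383 ppm.
FC to add: 3.383 − 0 = 3.383 mg/L as Cl₂.
Cl₂ equivalent: 3.383 mg/L × 944,000 L = 3194 g.
Product at 12.9% available Cl: 3194 / 0.129 = 24,760 g.
Volume: 24,760 g ÷ 1.14 g/mL = 21,720 mL.

21.7 L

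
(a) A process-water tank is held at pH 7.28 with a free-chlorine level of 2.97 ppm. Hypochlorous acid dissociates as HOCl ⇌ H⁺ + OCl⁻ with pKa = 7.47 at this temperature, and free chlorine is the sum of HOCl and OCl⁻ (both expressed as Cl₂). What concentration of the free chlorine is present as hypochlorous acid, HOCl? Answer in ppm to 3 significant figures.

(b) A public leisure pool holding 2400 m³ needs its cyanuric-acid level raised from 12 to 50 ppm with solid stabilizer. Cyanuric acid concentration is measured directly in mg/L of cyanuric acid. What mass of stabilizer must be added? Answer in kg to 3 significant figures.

(a) 1.80 ppm; (b) 91.2 kg

(a) [OCl⁻]/[HOCl] = 10^(pH − pKa) = 10^(7.28 − 7.47) = 10^-0.19 = 0.6457.
(a) Fraction as HOCl = 1 / (1 + 0.6457) = 0.6077.
(a) HOCl = 0.6077 × 2.97 ppm = 1.805 ppm.

(b) Volume: 2400 m³ = 2,400,000 L.
(b) CYA to add: (50 − 12) = 38 mg/L × 2,400,000 L = 91,200 g cyanuric acid.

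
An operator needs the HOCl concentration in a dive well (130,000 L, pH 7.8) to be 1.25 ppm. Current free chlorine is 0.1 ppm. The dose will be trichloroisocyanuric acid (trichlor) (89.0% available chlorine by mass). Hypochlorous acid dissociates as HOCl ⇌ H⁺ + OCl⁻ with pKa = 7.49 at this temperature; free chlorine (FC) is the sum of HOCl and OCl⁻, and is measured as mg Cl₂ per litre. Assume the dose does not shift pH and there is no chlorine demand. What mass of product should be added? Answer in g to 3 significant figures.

541 g

[OCl⁻]/[HOCl] = 10^(pH − pKa) = 10^(7.8 − 7.49) = 2.042; fraction as HOCl = 1/(1 + 2.042) = 0.3288.
Free chlorine required for 1.25 ppm HOCl: 1.25 / 0.3288 = 3.802 ppm.
FC to add: 3.802 − 0.1 = 3.702 mg/L as Cl₂.
Cl₂ equivalent: 3.702 mg/L × 130,000 L = 481.3 g.
Product at 89.0% available Cl: 481.3 / 0.89 = 540.8 g.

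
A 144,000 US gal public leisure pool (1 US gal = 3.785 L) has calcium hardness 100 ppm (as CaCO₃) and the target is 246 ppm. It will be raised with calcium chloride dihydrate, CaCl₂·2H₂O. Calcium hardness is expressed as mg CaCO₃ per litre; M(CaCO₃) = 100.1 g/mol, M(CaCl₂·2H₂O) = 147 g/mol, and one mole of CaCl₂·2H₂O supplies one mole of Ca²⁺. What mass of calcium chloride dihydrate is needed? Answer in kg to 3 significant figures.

117 kg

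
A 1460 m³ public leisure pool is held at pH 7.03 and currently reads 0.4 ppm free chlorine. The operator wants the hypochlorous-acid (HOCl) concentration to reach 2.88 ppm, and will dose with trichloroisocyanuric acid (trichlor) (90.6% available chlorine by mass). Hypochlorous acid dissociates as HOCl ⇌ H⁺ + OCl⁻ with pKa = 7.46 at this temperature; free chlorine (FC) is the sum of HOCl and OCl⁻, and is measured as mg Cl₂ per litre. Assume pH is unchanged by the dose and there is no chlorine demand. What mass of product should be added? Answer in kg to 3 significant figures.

Volume: 1460 m³ = 1,460,000 L.
[OCl⁻]/[HOCl] = 10^(pH − pKa) = 10^(7.03 − 7.46) = 0.3715; fraction as HOCl = 1/(1 + 0.3715) = 0.7291.
Free chlorine required for 2.88 ppm HOCl: 2.88 / 0.7291 = 3.95 ppm.
FC to add: 3.95 − 0.4 = 3.55 mg/L as Cl₂.
Cl₂ equivalent: 3.55 mg/L × 1,460,000 L = 5183 g.
Product at 90.6% available Cl: 5183 / 0.906 = 5721 g.

5.72 kg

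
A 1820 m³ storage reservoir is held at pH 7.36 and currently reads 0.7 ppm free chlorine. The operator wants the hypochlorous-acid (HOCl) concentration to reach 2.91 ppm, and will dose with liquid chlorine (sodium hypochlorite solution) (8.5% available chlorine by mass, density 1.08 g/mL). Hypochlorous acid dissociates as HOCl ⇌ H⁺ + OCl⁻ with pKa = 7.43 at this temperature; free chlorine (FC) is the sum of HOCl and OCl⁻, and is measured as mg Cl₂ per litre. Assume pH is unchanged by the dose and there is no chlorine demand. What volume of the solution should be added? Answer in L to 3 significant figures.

Volume: 1820 m³ = 1,820,000 L.
[OCl⁻]/[HOCl] = 10^(pH − pKa) = 10^(7.36 − 7.43) = 0.8511; fraction as HOCl = 1/(1 + 0.8511) = 0.5402.
Free chlorine required for 2.91 ppm HOCl: 2.91 / 0.5402 = 5.387 ppm.
FC to add: 5.387 − 0.7 = 4.687 mg/L as Cl₂.
Cl₂ equivalent: 4.687 mg/L × 1,820,000 L = 8530 g.
Product at 8.5% available Cl: 8530 / 0.085 = 100,400 g.
Volume: 100,400 g ÷ 1.08 g/mL = 92,920 mL.

92.9 L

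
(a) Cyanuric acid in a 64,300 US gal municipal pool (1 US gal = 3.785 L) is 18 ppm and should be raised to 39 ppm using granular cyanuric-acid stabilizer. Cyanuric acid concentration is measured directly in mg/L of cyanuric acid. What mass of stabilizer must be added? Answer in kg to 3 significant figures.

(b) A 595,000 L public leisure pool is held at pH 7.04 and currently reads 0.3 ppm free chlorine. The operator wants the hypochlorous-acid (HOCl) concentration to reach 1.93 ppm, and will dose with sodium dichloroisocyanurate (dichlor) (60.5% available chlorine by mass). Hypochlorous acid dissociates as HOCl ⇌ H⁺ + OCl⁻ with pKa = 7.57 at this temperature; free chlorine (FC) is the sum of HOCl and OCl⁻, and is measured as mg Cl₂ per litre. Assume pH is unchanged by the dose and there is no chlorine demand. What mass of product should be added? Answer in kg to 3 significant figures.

(a) Volume: 64,300 US gal × 3.785 L/gal = 243,376 L.
(a) CYA to add: (39 − 18) = 21 mg/L × 243,376 L = 5111 g cyanuric acid.

(b) [OCl⁻]/[HOCl] = 10^(pH − pKa) = 10^(7.04 − 7.57) = 0.2951; fraction as HOCl = 1/(1 + 0.2951) = 0.7721.
(b) Free chlorine required for 1.93 ppm HOCl: 1.93 / 0.7721 = 2.5 ppm.
(b) FC to add: 2.5 − 0.3 = 2.2 mg/L as Cl₂.
(b) Cl₂ equivalent: 2.2 mg/L × 595,000 L = 1309 g.
(b) Product at 60.5% available Cl: 1309 / 0.605 = 2163 g.

(a) 5.11 kg; (b) 2.16 kg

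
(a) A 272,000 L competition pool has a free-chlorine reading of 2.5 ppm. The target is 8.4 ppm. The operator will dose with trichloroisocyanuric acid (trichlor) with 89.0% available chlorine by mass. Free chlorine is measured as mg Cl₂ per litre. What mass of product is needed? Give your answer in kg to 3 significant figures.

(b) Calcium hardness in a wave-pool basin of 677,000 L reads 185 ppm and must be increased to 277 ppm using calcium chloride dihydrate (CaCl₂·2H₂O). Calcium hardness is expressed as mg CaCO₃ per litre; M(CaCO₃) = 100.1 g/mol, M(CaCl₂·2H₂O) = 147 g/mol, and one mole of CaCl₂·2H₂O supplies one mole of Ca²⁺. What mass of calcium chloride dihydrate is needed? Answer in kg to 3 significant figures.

(a) 1.80 kg; (b) 91.5 kg

(a) Chlorine deficit: 8.4 − 2.5 = 5.9 ppm = 5.9 mg/L as Cl₂.
(a) Cl₂ equivalent needed: 5.9 mg/L × 272,000 L = 1,605,000 mg = 1605 g.
(a) Product at 89.0% available chlorine: 1605 / 0.89 = 1803 g.

(b) Hardness to add: (277 − 185) = 92 mg/L as CaCO₃ × 677,000 L = 62,280 g as CaCO₃.
(b) Moles of Ca²⁺ (1 mol Ca²⁺ ≡ 1 mol CaCO₃): 62,280 / 100.1 g/mol = 622.2 mol.
(b) Mass of CaCl₂·2H₂O: 622.2 × 147 = 91,470 g.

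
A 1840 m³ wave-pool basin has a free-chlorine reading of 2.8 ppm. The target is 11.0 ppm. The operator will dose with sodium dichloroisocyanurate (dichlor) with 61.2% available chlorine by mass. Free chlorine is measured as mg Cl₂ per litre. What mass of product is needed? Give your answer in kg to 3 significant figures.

Volume: 1840 m³ = 1,840,000 L.
Chlorine deficit: 11.0 − 2.8 = 8.2 ppm = 8.2 mg/L as Cl₂.
Cl₂ equivalent needed: 8.2 mg/L × 1,840,000 L = 15,090,000 mg = 15,090 g.
Product at 61.2% available chlorine: 15,090 / 0.612 = 24,650 g.

24.7 kg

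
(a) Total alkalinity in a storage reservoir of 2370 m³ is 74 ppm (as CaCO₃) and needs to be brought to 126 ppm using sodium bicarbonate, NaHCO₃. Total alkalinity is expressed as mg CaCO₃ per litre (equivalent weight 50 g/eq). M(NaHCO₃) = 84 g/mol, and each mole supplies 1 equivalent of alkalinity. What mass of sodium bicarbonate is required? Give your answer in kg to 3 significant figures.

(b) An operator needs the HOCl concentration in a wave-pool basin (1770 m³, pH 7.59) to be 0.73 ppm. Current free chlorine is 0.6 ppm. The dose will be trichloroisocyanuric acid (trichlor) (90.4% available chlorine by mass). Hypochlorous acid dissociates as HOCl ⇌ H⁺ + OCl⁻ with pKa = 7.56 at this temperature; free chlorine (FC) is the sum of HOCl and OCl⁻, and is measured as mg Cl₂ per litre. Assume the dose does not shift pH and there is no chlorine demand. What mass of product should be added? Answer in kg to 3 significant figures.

(a) 207 kg; (b) 1.79 kg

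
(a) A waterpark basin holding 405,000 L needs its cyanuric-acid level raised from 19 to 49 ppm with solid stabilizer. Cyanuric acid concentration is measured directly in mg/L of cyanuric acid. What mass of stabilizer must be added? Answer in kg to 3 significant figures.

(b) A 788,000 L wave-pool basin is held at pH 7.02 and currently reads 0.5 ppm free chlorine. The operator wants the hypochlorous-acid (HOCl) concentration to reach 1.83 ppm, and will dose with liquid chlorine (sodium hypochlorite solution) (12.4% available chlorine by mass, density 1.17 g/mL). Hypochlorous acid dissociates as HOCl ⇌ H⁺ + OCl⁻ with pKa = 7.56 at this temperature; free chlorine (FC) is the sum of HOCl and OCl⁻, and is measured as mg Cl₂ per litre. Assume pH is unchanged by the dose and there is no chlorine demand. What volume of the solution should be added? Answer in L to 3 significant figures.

(a) 12.2 kg; (b) 10.1 L

(a) CYA to add: (49 − 19) = 30 mg/L × 405,000 L = 12,150 g cyanuric acid.

(b) [OCl⁻]/[HOCl] = 10^(pH − pKa) = 10^(7.02 − 7.56) = 0.2884; fraction as HOCl = 1/(1 + 0.2884) = 0.7762.
(b) Free chlorine required for 1.83 ppm HOCl: 1.83 / 0.7762 = 2.358 ppm.
(b) FC to add: 2.358 − 0.5 = 1.858 mg/L as Cl₂.
(b) Cl₂ equivalent: 1.858 mg/L × 788,000 L = 1464 g.
(b) Product at 12.4% available Cl: 1464 / 0.124 = 11,810 g.
(b) Volume: 11,810 g ÷ 1.17 g/mL = 10,090 mL.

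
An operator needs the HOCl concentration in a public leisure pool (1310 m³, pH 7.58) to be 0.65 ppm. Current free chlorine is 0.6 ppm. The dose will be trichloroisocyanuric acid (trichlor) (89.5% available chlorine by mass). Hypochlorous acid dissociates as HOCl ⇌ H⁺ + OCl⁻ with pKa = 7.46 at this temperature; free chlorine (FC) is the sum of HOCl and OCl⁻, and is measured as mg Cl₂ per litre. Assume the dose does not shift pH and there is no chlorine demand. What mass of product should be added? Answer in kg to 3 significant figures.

1.33 kg

Volume: 1310 m³ = 1,310,000 L.
[OCl⁻]/[HOCl] = 10^(pH − pKa) = 10^(7.58 − 7.46) = 1.318; fraction as HOCl = 1/(1 + 1.318) = 0.4314.
Free chlorine required for 0.65 ppm HOCl: 0.65 / 0.4314 = 1.507 ppm.
FC to add: 1.507 − 0.6 = 0.9069 mg/L as Cl₂.
Cl₂ equivalent: 0.9069 mg/L × 1,310,000 L = 1188 g.
Product at 89.5% available Cl: 1188 / 0.895 = 1327 g.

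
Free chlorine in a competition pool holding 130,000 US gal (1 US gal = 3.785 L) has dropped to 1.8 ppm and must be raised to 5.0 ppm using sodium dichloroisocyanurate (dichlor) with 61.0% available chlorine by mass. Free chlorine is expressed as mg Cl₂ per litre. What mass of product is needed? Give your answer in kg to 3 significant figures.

Volume: 130,000 US gal × 3.785 L/gal = 492,050 L.
Chlorine deficit: 5.0 − 1.8 = 3.2 ppm = 3.2 mg/L as Cl₂.
Cl₂ equivalent needed: 3.2 mg/L × 492,050 L = 1,575,000 mg = 1575 g.
Product at 61.0% available chlorine: 1575 / 0.61 = 2581 g.

2.58 kg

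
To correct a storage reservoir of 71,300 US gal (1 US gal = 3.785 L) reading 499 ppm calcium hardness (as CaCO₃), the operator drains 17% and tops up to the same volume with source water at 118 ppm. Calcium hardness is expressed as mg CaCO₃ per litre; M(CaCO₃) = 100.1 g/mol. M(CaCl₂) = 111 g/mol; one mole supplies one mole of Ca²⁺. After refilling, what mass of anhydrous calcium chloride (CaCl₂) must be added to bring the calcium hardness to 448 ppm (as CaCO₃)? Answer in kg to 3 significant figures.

Volume: 71,300 US gal × 3.785 L/gal = 269,870 L.
After draining 17% and refilling: 499 × 0.83 + 118 × 0.17 = 434.23 ppm.
Deficit to target: 448 − 434.23 = 13.77 mg/L.
As CaCO₃: 13.77 mg/L × 269,870 L = 3716 g; ÷ 100.1 = 37.12 mol Ca²⁺.
Mass: 37.12 × 111 = 4121 g.

4.12 kg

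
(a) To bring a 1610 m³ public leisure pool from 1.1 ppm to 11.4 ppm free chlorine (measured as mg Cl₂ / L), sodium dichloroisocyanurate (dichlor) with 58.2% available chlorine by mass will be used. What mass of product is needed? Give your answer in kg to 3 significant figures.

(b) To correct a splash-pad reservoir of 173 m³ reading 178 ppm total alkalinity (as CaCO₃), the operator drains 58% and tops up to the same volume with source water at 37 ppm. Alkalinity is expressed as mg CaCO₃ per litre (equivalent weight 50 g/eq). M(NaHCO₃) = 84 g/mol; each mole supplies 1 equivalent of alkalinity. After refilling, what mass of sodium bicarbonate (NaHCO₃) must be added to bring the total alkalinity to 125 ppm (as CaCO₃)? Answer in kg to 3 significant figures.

(a) Volume: 1610 m³ = 1,610,000 L.
(a) Chlorine deficit: 11.4 − 1.1 = 10.3 ppm = 10.3 mg/L as Cl₂.
(a) Cl₂ equivalent needed: 10.3 mg/L × 1,610,000 L = 16,580,000 mg = 16,580 g.
(a) Product at 58.2% available chlorine: 16,580 / 0.582 = 28,490 g.

(b) Volume: 173 m³ = 173,000 L.
(b) After draining 58% and refilling: 178 × 0.42 + 37 × 0.58 = 96.22 ppm.
(b) Deficit to target: 125 − 96.22 = 28.78 mg/L.
(b) As CaCO₃: 28.78 mg/L × 173,000 L = 4979 g; ÷ 50 g/eq ÷ 1 = 99.58 mol NaHCO₃.
(b) Mass: 99.58 × 84 = 8365 g.

(a) 28.5 kg; (b) 8.36 kg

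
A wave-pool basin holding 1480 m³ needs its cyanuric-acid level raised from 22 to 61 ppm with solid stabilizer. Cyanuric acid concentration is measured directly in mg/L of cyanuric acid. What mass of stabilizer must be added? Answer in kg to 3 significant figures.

57.7 kg

Volume: 1480 m³ = 1,480,000 L.
CYA to add: (61 − 22) = 39 mg/L × 1,480,000 L = 57,720 g cyanuric acid.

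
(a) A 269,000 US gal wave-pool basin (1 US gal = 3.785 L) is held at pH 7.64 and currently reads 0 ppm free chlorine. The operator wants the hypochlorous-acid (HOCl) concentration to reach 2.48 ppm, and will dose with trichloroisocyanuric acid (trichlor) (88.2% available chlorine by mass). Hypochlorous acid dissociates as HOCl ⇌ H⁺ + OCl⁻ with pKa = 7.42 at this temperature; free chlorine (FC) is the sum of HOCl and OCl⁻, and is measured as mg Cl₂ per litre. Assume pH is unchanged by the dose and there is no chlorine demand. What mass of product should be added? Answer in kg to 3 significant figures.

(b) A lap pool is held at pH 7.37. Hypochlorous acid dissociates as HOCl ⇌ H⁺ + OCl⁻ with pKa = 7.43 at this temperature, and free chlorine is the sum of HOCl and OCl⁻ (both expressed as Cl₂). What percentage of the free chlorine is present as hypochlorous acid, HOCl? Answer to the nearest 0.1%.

(a) Volume: 269,000 US gal × 3.785 L/gal = 1,018,165 L.
(a) [OCl⁻]/[HOCl] = 10^(pH − pKa) = 10^(7.64 − 7.42) = 1.66; fraction as HOCl = 1/(1 + 1.66) = 0.376.
(a) Free chlorine required for 2.48 ppm HOCl: 2.48 / 0.376 = 6.596 ppm.
(a) FC to add: 6.596 − 0 = 6.596 mg/L as Cl₂.
(a) Cl₂ equivalent: 6.596 mg/L × 1,018,165 L = 6716 g.
(a) Product at 88.2% available Cl: 6716 / 0.882 = 7614 g.

(b) [OCl⁻]/[HOCl] = 10^(pH − pKa) = 10^(7.37 − 7.43) = 10^-0.06 = 0.871.
(b) Fraction as HOCl = 1 / (1 + 0.871) = 0.5345.

(a) 7.61 kg; (b) 53.4%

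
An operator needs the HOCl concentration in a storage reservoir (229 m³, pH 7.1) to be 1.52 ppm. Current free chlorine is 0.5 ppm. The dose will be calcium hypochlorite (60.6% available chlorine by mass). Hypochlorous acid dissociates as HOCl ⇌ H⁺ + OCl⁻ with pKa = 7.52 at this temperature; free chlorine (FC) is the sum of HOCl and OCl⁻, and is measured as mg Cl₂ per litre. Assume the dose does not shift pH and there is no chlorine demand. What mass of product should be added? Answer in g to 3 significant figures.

Volume: 229 m³ = 229,000 L.
[OCl⁻]/[HOCl] = 10^(pH − pKa) = 10^(7.1 − 7.52) = 0.3802; fraction as HOCl = 1/(1 + 0.3802) = 0.7245.
Free chlorine required for 1.52 ppm HOCl: 1.52 / 0.7245 = 2.098 ppm.
FC to add: 2.098 − 0.5 = 1.598 mg/L as Cl₂.
Cl₂ equivalent: 1.598 mg/L × 229,000 L = 365.9 g.
Product at 60.6% available Cl: 365.9 / 0.606 = 603.8 g.

604 g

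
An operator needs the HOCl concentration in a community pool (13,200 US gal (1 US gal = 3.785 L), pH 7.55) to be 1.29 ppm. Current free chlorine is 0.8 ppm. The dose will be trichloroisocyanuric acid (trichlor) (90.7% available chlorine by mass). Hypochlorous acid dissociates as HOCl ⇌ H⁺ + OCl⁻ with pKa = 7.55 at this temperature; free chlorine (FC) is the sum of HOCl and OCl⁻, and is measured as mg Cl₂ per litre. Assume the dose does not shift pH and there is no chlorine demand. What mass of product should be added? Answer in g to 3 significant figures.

98.1 g

Volume: 13,200 US gal × 3.785 L/gal = 49,962 L.
[OCl⁻]/[HOCl] = 10^(pH − pKa) = 10^(7.55 − 7.55) = 1; fraction as HOCl = 1/(1 + 1) = 0.5.
Free chlorine required for 1.29 ppm HOCl: 1.29 / 0.5 = 2.58 ppm.
FC to add: 2.58 − 0.8 = 1.78 mg/L as Cl₂.
Cl₂ equivalent: 1.78 mg/L × 49,962 L = 88.93 g.
Product at 90.7% available Cl: 88.93 / 0.907 = 98.05 g.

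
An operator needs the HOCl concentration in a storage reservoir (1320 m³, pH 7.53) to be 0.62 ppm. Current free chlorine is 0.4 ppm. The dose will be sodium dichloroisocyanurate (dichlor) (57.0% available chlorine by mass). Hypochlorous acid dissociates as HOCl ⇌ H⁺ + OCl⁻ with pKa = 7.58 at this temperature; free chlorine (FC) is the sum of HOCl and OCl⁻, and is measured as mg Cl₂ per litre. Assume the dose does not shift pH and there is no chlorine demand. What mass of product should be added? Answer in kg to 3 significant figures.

Volume: 1320 m³ = 1,320,000 L.
[OCl⁻]/[HOCl] = 10^(pH − pKa) = 10^(7.53 − 7.58) = 0.8913; fraction as HOCl = 1/(1 + 0.8913) = 0.5288.
Free chlorine required for 0.62 ppm HOCl: 0.62 / 0.5288 = 1.173 ppm.
FC to add: 1.173 − 0.4 = 0.7726 mg/L as Cl₂.
Cl₂ equivalent: 0.7726 mg/L × 1,320,000 L = 1020 g.
Product at 57.0% available Cl: 1020 / 0.57 = 1789 g.

1.79 kg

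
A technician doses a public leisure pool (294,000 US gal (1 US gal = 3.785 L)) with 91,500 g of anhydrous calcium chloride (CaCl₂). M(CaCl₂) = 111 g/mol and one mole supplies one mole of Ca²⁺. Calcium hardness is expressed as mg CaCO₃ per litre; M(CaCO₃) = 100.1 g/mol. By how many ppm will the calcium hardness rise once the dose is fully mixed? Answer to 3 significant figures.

Volume: 294,000 US gal × 3.785 L/gal = 1,112,790 L.
Moles of Ca²⁺: 91,500 g ÷ 111 g/mol = 824.3 mol.
As CaCO₃: 824.3 mol × 100.1 g/mol = 82,510 g.
Rise: 82,510 g / 1,112,790 L × 1000 = 74.15 mg/L.

74.2 ppm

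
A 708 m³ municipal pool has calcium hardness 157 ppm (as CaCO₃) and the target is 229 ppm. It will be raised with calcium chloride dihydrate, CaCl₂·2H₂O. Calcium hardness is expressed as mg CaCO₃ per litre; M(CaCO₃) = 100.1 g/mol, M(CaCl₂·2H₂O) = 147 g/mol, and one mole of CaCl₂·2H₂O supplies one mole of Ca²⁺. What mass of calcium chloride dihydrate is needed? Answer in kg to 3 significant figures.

74.9 kg

Volume: 708 m³ = 708,000 L.
Hardness to add: (229 − 157) = 72 mg/L as CaCO₃ × 708,000 L = 50,980 g as CaCO₃.
Moles of Ca²⁺ (1 mol Ca²⁺ ≡ 1 mol CaCO₃): 50,980 / 100.1 g/mol = 509.3 mol.
Mass of CaCl₂·2H₂O: 509.3 × 147 = 74,860 g.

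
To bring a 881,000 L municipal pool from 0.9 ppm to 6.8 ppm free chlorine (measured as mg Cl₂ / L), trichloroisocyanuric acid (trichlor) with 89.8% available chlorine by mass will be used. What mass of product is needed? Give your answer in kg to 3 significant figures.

5.79 kg

Chlorine deficit: 6.8 − 0.9 = 5.9 ppm = 5.9 mg/L as Cl₂.
Cl₂ equivalent needed: 5.9 mg/L × 881,000 L = 5,198,000 mg = 5198 g.
Product at 89.8% available chlorine: 5198 / 0.898 = 5788 g.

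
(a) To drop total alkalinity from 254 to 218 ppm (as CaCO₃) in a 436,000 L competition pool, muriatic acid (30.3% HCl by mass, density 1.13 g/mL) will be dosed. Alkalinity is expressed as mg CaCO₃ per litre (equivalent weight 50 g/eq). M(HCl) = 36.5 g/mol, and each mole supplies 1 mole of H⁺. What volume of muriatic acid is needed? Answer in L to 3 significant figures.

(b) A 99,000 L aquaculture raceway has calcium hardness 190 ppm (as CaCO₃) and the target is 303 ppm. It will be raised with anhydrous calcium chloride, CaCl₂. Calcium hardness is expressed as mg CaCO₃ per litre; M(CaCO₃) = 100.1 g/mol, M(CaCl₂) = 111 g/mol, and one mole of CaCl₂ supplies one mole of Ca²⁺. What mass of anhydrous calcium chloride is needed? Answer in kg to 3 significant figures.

(a) 33.5 L; (b) 12.4 kg

(a) Alkalinity to neutralize: (254 − 218) = 36 mg/L as CaCO₃ × 436,000 L = 15,700 g as CaCO₃.
(a) Equivalents of H⁺ required: 15,700 ÷ 50 g/eq = 313.9 eq = 313.9 mol HCl.
(a) Mass of HCl: 313.9 × 36.5 = 11,460 g.
(a) Mass of 30.3% solution: 11,460 / 0.303 = 37,820 g.
(a) Volume: 37,820 g ÷ 1.13 g/mL = 33,460 mL.

(b) Hardness to add: (303 − 190) = 113 mg/L as CaCO₃ × 99,000 L = 11,190 g as CaCO₃.
(b) Moles of Ca²⁺ (1 mol Ca²⁺ ≡ 1 mol CaCO₃): 11,190 / 100.1 g/mol = 111.8 mol.
(b) Mass of CaCl₂: 111.8 × 111 = 12,410 g.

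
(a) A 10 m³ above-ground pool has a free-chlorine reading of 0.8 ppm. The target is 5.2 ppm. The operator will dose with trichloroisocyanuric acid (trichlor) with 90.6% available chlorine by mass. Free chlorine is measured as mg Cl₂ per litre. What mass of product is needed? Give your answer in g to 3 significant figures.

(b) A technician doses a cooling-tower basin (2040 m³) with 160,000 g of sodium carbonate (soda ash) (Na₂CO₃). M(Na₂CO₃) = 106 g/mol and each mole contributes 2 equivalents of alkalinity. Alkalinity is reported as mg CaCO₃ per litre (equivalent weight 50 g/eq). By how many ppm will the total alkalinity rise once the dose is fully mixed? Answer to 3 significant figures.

(a) 48.6 g; (b) 74.0 ppm

(a) Volume: 10 m³ = 10,000 L.
(a) Chlorine deficit: 5.2 − 0.8 = 4.4 ppm = 4.4 mg/L as Cl₂.
(a) Cl₂ equivalent needed: 4.4 mg/L × 10,000 L = 44,000 mg = 44 g.
(a) Product at 90.6% available chlorine: 44 / 0.906 = 48.57 g.

(b) Volume: 2040 m³ = 2,040,000 L.
(b) Moles of Na₂CO₃: 160,000 g ÷ 106 g/mol = 1509 mol → 3019 eq of alkalinity.
(b) As CaCO₃: 3019 eq × 50 g/eq = 150,900 g.
(b) Rise: 150,900 g / 2,040,000 L × 1000 = 73.99 mg/L.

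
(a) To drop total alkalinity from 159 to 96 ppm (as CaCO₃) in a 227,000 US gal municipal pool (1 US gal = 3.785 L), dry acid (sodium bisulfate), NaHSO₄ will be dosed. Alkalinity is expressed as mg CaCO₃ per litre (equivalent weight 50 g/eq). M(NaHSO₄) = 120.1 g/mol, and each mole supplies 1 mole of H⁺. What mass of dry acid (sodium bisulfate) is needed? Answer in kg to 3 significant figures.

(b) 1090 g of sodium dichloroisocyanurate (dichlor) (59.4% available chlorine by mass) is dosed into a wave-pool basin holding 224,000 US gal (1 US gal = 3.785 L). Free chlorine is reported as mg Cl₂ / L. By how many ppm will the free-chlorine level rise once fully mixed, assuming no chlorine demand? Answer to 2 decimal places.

(a) 130 kg; (b) 0.76 ppm

(a) Volume: 227,000 US gal × 3.785 L/gal = 859,195 L.
(a) Alkalinity to neutralize: (159 − 96) = 63 mg/L as CaCO₃ × 859,195 L = 54,130 g as CaCO₃.
(a) Equivalents of H⁺ required: 54,130 ÷ 50 g/eq = 1083 eq = 1083 mol NaHSO₄.
(a) Mass of NaHSO₄: 1083 × 120.1 = 130,000 g.

(b) Volume: 224,000 US gal × 3.785 L/gal = 847,840 L.
(b) Available chlorine delivered: 1090 g × 0.594 = 647.5 g as Cl₂.
(b) Concentration rise: 647.5 g / 847,840 L = 0.7637 mg/L = 0.76 ppm.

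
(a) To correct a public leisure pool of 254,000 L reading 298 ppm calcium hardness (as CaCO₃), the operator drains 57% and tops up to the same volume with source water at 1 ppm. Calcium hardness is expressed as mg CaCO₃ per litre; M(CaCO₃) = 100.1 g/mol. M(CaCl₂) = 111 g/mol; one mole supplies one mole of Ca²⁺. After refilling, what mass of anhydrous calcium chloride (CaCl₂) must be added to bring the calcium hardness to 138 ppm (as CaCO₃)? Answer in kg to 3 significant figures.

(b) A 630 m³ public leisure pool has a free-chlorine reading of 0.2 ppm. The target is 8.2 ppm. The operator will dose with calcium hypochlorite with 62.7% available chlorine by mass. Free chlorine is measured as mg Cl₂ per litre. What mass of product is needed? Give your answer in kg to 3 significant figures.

(a) 2.62 kg; (b) 8.04 kg

(a) After draining 57% and refilling: 298 × 0.43 + 1 × 0.57 = 128.71 ppm.
(a) Deficit to target: 138 − 128.71 = 9.29 mg/L.
(a) As CaCO₃: 9.29 mg/L × 254,000 L = 2360 g; ÷ 100.1 = 23.57 mol Ca²⁺.
(a) Mass: 23.57 × 111 = 2617 g.

(b) Volume: 630 m³ = 630,000 L.
(b) Chlorine deficit: 8.2 − 0.2 = 8 ppm = 8 mg/L as Cl₂.
(b) Cl₂ equivalent needed: 8 mg/L × 630,000 L = 5,040,000 mg = 5040 g.
(b) Product at 62.7% available chlorine: 5040 / 0.627 = 8038 g.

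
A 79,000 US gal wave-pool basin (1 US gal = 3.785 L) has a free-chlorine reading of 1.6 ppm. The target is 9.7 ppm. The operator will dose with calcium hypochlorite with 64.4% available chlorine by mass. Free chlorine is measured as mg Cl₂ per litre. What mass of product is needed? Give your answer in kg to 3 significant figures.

3.76 kg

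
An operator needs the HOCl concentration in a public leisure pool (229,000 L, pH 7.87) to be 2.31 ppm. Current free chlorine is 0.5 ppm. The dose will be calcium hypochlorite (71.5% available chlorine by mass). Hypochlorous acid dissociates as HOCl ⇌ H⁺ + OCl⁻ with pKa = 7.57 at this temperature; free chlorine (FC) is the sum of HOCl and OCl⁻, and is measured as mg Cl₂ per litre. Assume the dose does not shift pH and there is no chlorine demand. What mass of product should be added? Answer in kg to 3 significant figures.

2.06 kg

[OCl⁻]/[HOCl] = 10^(pH − pKa) = 10^(7.87 − 7.57) = 1.995; fraction as HOCl = 1/(1 + 1.995) = 0.3339.
Free chlorine required for 2.31 ppm HOCl: 2.31 / 0.3339 = 6.919 ppm.
FC to add: 6.919 − 0.5 = 6.419 mg/L as Cl₂.
Cl₂ equivalent: 6.419 mg/L × 229,000 L = 1470 g.
Product at 71.5% available Cl: 1470 / 0.715 = 2056 g.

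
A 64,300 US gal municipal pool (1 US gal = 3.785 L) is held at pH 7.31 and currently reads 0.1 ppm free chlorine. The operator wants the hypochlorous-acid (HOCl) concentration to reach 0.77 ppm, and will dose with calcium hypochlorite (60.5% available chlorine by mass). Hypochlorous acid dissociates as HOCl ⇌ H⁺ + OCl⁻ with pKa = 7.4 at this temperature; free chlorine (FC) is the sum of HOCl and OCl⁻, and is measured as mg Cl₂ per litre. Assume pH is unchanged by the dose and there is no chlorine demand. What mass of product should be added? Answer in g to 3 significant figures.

521 g

Volume: 64,300 US gal × 3.785 L/gal = 243,376 L.
[OCl⁻]/[HOCl] = 10^(pH − pKa) = 10^(7.31 − 7.4) = 0.8128; fraction as HOCl = 1/(1 + 0.8128) = 0.5516.
Free chlorine required for 0.77 ppm HOCl: 0.77 / 0.5516 = 1.396 ppm.
FC to add: 1.396 − 0.1 = 1.296 mg/L as Cl₂.
Cl₂ equivalent: 1.296 mg/L × 243,376 L = 315.4 g.
Product at 60.5% available Cl: 315.4 / 0.605 = 521.3 g.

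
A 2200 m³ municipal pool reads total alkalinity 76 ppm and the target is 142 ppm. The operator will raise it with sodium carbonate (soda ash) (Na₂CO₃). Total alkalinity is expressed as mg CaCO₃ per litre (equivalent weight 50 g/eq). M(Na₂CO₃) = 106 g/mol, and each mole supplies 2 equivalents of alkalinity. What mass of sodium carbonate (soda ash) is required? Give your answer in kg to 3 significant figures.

154 kg

Volume: 2200 m³ = 2,200,000 L.
Alkalinity to add: (142 − 76) = 66 mg/L as CaCO₃ × 2,200,000 L = 145,200 g as CaCO₃.
Equivalents: 145,200 g ÷ 50 g/eq = 2904 eq.
Each mole of Na₂CO₃ supplies 2 eq, so 2904 / 2 = 1452 mol.
Mass: 1452 mol × 106 g/mol = 153,900 g.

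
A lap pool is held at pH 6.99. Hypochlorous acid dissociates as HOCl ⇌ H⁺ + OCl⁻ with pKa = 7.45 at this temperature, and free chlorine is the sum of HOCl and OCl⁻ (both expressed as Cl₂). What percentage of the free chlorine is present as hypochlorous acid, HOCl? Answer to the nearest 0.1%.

[OCl⁻]/[HOCl] = 10^(pH − pKa) = 10^(6.99 − 7.45) = 10^-0.46 = 0.3467.
Fraction as HOCl = 1 / (1 + 0.3467) = 0.7425.

74.3%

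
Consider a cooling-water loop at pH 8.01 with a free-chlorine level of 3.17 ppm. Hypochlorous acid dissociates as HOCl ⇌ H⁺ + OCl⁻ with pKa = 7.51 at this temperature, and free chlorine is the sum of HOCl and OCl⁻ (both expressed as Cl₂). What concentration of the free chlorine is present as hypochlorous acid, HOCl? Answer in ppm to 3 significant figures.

[OCl⁻]/[HOCl] = 10^(pH − pKa) = 10^(8.01 − 7.51) = 10^0.50 = 3.162.
Fraction as HOCl = 1 / (1 + 3.162) = 0.2403.
HOCl = 0.2403 × 3.17 ppm = 0.7616 ppm.

0.762 ppm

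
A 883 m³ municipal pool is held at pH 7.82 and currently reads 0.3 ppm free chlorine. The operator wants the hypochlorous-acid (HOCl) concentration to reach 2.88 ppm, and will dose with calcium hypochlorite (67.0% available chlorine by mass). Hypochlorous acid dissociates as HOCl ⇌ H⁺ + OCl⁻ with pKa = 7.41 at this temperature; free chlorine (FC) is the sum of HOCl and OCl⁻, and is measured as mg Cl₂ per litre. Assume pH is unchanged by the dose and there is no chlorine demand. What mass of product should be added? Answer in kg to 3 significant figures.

13.2 kg

Volume: 883 m³ = 883,000 L.
[OCl⁻]/[HOCl] = 10^(pH − pKa) = 10^(7.82 − 7.41) = 2.57; fraction as HOCl = 1/(1 + 2.57) = 0.2801.
Free chlorine required for 2.88 ppm HOCl: 2.88 / 0.2801 = 10.28 ppm.
FC to add: 10.28 − 0.3 = 9.983 mg/L as Cl₂.
Cl₂ equivalent: 9.983 mg/L × 883,000 L = 8815 g.
Product at 67.0% available Cl: 8815 / 0.67 = 13,160 g.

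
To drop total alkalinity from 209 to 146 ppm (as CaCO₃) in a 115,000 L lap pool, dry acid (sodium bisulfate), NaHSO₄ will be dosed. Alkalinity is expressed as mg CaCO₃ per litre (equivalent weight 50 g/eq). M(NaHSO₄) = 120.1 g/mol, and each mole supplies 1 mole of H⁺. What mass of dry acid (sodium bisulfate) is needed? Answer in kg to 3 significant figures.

17.4 kg

Alkalinity to neutralize: (209 − 146) = 63 mg/L as CaCO₃ × 115,000 L = 7245 g as CaCO₃.
Equivalents of H⁺ required: 7245 ÷ 50 g/eq = 144.9 eq = 144.9 mol NaHSO₄.
Mass of NaHSO₄: 144.9 × 120.1 = 17,400 g.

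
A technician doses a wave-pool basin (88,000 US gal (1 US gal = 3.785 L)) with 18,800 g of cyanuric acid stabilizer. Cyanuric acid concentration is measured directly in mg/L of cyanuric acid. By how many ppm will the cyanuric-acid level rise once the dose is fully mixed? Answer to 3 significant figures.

Volume: 88,000 US gal × 3.785 L/gal = 333,080 L.
Rise: 18,800 g / 333,080 L × 1000 = 56.44 mg/L.

56.4 ppm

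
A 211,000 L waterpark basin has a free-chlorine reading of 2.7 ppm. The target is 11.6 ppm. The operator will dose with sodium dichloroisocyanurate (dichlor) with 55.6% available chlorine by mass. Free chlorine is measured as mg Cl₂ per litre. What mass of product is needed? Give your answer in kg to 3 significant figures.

3.38 kg

Chlorine deficit: 11.6 − 2.7 = 8.9 ppm = 8.9 mg/L as Cl₂.
Cl₂ equivalent needed: 8.9 mg/L × 211,000 L = 1,878,000 mg = 1878 g.
Product at 55.6% available chlorine: 1878 / 0.556 = 3378 g.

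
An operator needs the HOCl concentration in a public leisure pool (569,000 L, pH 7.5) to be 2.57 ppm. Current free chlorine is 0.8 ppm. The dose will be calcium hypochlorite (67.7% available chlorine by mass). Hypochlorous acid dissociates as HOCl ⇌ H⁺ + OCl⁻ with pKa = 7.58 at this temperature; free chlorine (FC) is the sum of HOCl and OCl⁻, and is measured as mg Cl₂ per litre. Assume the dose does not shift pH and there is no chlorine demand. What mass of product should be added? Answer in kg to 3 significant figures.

[OCl⁻]/[HOCl] = 10^(pH − pKa) = 10^(7.5 − 7.58) = 0.8318; fraction as HOCl = 1/(1 + 0.8318) = 0.5459.
Free chlorine required for 2.57 ppm HOCl: 2.57 / 0.5459 = 4.708 ppm.
FC to add: 4.708 − 0.8 = 3.908 mg/L as Cl₂.
Cl₂ equivalent: 3.908 mg/L × 569,000 L = 2223 g.
Product at 67.7% available Cl: 2223 / 0.677 = 3284 g.

3.28 kg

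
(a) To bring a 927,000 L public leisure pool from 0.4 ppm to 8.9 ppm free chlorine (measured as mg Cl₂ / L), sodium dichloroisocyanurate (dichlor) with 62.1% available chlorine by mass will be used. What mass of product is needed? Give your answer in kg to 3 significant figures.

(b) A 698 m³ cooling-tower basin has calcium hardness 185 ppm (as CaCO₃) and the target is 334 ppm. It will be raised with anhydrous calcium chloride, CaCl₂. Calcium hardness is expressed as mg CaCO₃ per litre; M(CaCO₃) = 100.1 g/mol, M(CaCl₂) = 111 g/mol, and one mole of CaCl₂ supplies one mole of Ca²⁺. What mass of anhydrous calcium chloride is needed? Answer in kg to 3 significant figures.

(a) Chlorine deficit: 8.9 − 0.4 = 8.5 ppm = 8.5 mg/L as Cl₂.
(a) Cl₂ equivalent needed: 8.5 mg/L × 927,000 L = 7,880,000 mg = 7880 g.
(a) Product at 62.1% available chlorine: 7880 / 0.621 = 12,690 g.

(b) Volume: 698 m³ = 698,000 L.
(b) Hardness to add: (334 − 185) = 149 mg/L as CaCO₃ × 698,000 L = 104,000 g as CaCO₃.
(b) Moles of Ca²⁺ (1 mol Ca²⁺ ≡ 1 mol CaCO₃): 104,000 / 100.1 g/mol = 1039 mol.
(b) Mass of CaCl₂: 1039 × 111 = 115,300 g.

(a) 12.7 kg; (b) 115 kg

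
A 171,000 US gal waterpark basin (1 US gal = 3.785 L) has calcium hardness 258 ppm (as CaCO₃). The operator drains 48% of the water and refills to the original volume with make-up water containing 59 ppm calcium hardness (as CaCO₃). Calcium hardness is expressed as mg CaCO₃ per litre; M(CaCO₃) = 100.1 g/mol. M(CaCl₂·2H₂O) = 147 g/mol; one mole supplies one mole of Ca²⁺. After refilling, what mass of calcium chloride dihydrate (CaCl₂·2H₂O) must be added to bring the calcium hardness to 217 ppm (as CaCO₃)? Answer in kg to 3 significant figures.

51.8 kg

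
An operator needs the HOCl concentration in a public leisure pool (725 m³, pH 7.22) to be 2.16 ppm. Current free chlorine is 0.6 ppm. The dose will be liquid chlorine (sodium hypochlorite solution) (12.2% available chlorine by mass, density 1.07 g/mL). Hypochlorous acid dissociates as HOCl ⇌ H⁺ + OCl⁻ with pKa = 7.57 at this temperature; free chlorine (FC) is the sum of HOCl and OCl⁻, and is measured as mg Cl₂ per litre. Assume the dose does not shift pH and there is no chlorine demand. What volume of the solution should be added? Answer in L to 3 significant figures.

14.0 L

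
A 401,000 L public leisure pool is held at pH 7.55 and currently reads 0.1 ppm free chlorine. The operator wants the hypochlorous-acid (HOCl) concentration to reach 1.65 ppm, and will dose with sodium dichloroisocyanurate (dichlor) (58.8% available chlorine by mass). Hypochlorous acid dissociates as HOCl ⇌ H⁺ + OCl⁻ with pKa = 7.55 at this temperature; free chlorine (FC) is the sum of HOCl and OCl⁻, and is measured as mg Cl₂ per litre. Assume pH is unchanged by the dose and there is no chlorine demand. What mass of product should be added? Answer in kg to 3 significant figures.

2.18 kg

[OCl⁻]/[HOCl] = 10^(pH − pKa) = 10^(7.55 − 7.55) = 1; fraction as HOCl = 1/(1 + 1) = 0.5.
Free chlorine required for 1.65 ppm HOCl: 1.65 / 0.5 = 3.3 ppm.
FC to add: 3.3 − 0.1 = 3.2 mg/L as Cl₂.
Cl₂ equivalent: 3.2 mg/L × 401,000 L = 1283 g.
Product at 58.8% available Cl: 1283 / 0.588 = 2182 g.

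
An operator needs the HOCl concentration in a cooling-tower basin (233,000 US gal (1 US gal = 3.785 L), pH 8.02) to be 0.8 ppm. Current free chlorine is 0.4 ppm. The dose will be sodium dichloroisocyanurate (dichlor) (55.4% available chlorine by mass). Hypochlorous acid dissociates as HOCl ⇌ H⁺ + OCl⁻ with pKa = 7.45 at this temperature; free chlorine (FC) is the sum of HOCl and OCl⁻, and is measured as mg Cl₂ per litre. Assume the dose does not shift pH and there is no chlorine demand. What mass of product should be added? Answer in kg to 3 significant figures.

5.37 kg

Volume: 233,000 US gal × 3.785 L/gal = 881,905 L.
[OCl⁻]/[HOCl] = 10^(pH − pKa) = 10^(8.02 − 7.45) = 3.715; fraction as HOCl = 1/(1 + 3.715) = 0.2121.
Free chlorine required for 0.8 ppm HOCl: 0.8 / 0.2121 = 3.772 ppm.
FC to add: 3.772 − 0.4 = 3.372 mg/L as Cl₂.
Cl₂ equivalent: 3.372 mg/L × 881,905 L = 2974 g.
Product at 55.4% available Cl: 2974 / 0.554 = 5368 g.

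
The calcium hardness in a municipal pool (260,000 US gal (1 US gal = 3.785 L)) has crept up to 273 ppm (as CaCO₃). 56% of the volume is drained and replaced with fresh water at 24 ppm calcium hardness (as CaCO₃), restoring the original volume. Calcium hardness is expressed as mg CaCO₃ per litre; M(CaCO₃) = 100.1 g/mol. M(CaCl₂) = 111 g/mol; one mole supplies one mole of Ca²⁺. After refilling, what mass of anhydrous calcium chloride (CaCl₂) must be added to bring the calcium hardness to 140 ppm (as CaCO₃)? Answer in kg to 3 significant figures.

Volume: 260,000 US gal × 3.785 L/gal = 984,100 L.
After draining 56% and refilling: 273 × 0.44 + 24 × 0.56 = 133.56 ppm.
Deficit to target: 140 − 133.56 = 6.44 mg/L.
As CaCO₃: 6.44 mg/L × 984,100 L = 6338 g; ÷ 100.1 = 63.31 mol Ca²⁺.
Mass: 63.31 × 111 = 7028 g.

7.03 kg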